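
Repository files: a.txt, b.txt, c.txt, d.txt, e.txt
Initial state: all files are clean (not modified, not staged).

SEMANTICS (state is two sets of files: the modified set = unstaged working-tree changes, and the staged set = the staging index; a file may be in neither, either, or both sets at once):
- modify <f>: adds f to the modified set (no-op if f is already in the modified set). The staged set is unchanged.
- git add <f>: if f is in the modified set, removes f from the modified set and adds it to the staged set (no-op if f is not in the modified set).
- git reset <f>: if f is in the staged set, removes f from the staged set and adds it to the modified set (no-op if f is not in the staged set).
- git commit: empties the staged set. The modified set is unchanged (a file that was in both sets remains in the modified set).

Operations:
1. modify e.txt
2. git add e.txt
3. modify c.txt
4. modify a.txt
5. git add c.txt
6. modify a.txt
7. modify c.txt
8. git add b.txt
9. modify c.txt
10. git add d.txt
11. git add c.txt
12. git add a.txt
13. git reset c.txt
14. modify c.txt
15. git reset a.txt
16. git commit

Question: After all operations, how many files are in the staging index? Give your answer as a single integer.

Answer: 0

Derivation:
After op 1 (modify e.txt): modified={e.txt} staged={none}
After op 2 (git add e.txt): modified={none} staged={e.txt}
After op 3 (modify c.txt): modified={c.txt} staged={e.txt}
After op 4 (modify a.txt): modified={a.txt, c.txt} staged={e.txt}
After op 5 (git add c.txt): modified={a.txt} staged={c.txt, e.txt}
After op 6 (modify a.txt): modified={a.txt} staged={c.txt, e.txt}
After op 7 (modify c.txt): modified={a.txt, c.txt} staged={c.txt, e.txt}
After op 8 (git add b.txt): modified={a.txt, c.txt} staged={c.txt, e.txt}
After op 9 (modify c.txt): modified={a.txt, c.txt} staged={c.txt, e.txt}
After op 10 (git add d.txt): modified={a.txt, c.txt} staged={c.txt, e.txt}
After op 11 (git add c.txt): modified={a.txt} staged={c.txt, e.txt}
After op 12 (git add a.txt): modified={none} staged={a.txt, c.txt, e.txt}
After op 13 (git reset c.txt): modified={c.txt} staged={a.txt, e.txt}
After op 14 (modify c.txt): modified={c.txt} staged={a.txt, e.txt}
After op 15 (git reset a.txt): modified={a.txt, c.txt} staged={e.txt}
After op 16 (git commit): modified={a.txt, c.txt} staged={none}
Final staged set: {none} -> count=0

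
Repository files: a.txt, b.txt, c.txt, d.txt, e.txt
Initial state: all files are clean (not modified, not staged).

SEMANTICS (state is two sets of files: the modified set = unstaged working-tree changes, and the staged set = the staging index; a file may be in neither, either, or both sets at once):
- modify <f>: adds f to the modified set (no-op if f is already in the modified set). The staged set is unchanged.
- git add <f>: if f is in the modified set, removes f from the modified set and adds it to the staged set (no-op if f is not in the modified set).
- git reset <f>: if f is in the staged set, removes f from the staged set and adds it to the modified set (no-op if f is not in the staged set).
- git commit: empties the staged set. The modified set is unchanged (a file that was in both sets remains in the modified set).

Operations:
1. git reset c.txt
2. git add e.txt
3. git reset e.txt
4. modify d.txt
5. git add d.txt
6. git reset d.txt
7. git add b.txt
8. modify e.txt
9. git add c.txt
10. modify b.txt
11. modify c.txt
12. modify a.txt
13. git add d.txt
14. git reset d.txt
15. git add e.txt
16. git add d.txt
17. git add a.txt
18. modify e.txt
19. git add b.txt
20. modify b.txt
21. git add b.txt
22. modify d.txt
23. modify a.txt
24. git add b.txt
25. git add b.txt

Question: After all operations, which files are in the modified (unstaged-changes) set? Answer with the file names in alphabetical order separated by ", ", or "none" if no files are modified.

After op 1 (git reset c.txt): modified={none} staged={none}
After op 2 (git add e.txt): modified={none} staged={none}
After op 3 (git reset e.txt): modified={none} staged={none}
After op 4 (modify d.txt): modified={d.txt} staged={none}
After op 5 (git add d.txt): modified={none} staged={d.txt}
After op 6 (git reset d.txt): modified={d.txt} staged={none}
After op 7 (git add b.txt): modified={d.txt} staged={none}
After op 8 (modify e.txt): modified={d.txt, e.txt} staged={none}
After op 9 (git add c.txt): modified={d.txt, e.txt} staged={none}
After op 10 (modify b.txt): modified={b.txt, d.txt, e.txt} staged={none}
After op 11 (modify c.txt): modified={b.txt, c.txt, d.txt, e.txt} staged={none}
After op 12 (modify a.txt): modified={a.txt, b.txt, c.txt, d.txt, e.txt} staged={none}
After op 13 (git add d.txt): modified={a.txt, b.txt, c.txt, e.txt} staged={d.txt}
After op 14 (git reset d.txt): modified={a.txt, b.txt, c.txt, d.txt, e.txt} staged={none}
After op 15 (git add e.txt): modified={a.txt, b.txt, c.txt, d.txt} staged={e.txt}
After op 16 (git add d.txt): modified={a.txt, b.txt, c.txt} staged={d.txt, e.txt}
After op 17 (git add a.txt): modified={b.txt, c.txt} staged={a.txt, d.txt, e.txt}
After op 18 (modify e.txt): modified={b.txt, c.txt, e.txt} staged={a.txt, d.txt, e.txt}
After op 19 (git add b.txt): modified={c.txt, e.txt} staged={a.txt, b.txt, d.txt, e.txt}
After op 20 (modify b.txt): modified={b.txt, c.txt, e.txt} staged={a.txt, b.txt, d.txt, e.txt}
After op 21 (git add b.txt): modified={c.txt, e.txt} staged={a.txt, b.txt, d.txt, e.txt}
After op 22 (modify d.txt): modified={c.txt, d.txt, e.txt} staged={a.txt, b.txt, d.txt, e.txt}
After op 23 (modify a.txt): modified={a.txt, c.txt, d.txt, e.txt} staged={a.txt, b.txt, d.txt, e.txt}
After op 24 (git add b.txt): modified={a.txt, c.txt, d.txt, e.txt} staged={a.txt, b.txt, d.txt, e.txt}
After op 25 (git add b.txt): modified={a.txt, c.txt, d.txt, e.txt} staged={a.txt, b.txt, d.txt, e.txt}

Answer: a.txt, c.txt, d.txt, e.txt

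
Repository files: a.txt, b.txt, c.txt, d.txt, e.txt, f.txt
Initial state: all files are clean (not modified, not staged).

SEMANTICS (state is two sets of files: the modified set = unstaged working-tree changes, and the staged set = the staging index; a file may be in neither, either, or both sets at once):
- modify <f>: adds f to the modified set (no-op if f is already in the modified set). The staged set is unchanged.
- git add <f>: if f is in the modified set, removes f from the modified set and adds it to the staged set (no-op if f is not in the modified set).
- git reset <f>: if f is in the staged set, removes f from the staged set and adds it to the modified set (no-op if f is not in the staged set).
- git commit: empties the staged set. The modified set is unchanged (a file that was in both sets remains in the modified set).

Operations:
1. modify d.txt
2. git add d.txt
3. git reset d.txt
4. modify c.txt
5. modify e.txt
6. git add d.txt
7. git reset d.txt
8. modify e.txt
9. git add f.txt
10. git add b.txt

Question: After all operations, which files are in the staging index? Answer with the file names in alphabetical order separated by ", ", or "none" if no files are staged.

After op 1 (modify d.txt): modified={d.txt} staged={none}
After op 2 (git add d.txt): modified={none} staged={d.txt}
After op 3 (git reset d.txt): modified={d.txt} staged={none}
After op 4 (modify c.txt): modified={c.txt, d.txt} staged={none}
After op 5 (modify e.txt): modified={c.txt, d.txt, e.txt} staged={none}
After op 6 (git add d.txt): modified={c.txt, e.txt} staged={d.txt}
After op 7 (git reset d.txt): modified={c.txt, d.txt, e.txt} staged={none}
After op 8 (modify e.txt): modified={c.txt, d.txt, e.txt} staged={none}
After op 9 (git add f.txt): modified={c.txt, d.txt, e.txt} staged={none}
After op 10 (git add b.txt): modified={c.txt, d.txt, e.txt} staged={none}

Answer: none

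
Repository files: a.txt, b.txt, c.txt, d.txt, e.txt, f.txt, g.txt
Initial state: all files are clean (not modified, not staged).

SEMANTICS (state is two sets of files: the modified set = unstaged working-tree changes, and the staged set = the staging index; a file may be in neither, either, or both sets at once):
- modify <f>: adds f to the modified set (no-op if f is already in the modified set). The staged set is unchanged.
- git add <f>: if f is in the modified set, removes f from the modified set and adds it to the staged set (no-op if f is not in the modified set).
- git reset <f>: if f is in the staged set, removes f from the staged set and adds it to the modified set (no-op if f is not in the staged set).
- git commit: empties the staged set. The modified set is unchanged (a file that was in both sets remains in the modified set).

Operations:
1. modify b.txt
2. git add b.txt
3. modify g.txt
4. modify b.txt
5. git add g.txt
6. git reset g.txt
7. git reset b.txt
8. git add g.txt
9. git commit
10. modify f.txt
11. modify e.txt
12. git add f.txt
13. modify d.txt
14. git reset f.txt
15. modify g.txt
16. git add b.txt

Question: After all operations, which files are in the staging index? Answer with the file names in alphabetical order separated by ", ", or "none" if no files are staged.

Answer: b.txt

Derivation:
After op 1 (modify b.txt): modified={b.txt} staged={none}
After op 2 (git add b.txt): modified={none} staged={b.txt}
After op 3 (modify g.txt): modified={g.txt} staged={b.txt}
After op 4 (modify b.txt): modified={b.txt, g.txt} staged={b.txt}
After op 5 (git add g.txt): modified={b.txt} staged={b.txt, g.txt}
After op 6 (git reset g.txt): modified={b.txt, g.txt} staged={b.txt}
After op 7 (git reset b.txt): modified={b.txt, g.txt} staged={none}
After op 8 (git add g.txt): modified={b.txt} staged={g.txt}
After op 9 (git commit): modified={b.txt} staged={none}
After op 10 (modify f.txt): modified={b.txt, f.txt} staged={none}
After op 11 (modify e.txt): modified={b.txt, e.txt, f.txt} staged={none}
After op 12 (git add f.txt): modified={b.txt, e.txt} staged={f.txt}
After op 13 (modify d.txt): modified={b.txt, d.txt, e.txt} staged={f.txt}
After op 14 (git reset f.txt): modified={b.txt, d.txt, e.txt, f.txt} staged={none}
After op 15 (modify g.txt): modified={b.txt, d.txt, e.txt, f.txt, g.txt} staged={none}
After op 16 (git add b.txt): modified={d.txt, e.txt, f.txt, g.txt} staged={b.txt}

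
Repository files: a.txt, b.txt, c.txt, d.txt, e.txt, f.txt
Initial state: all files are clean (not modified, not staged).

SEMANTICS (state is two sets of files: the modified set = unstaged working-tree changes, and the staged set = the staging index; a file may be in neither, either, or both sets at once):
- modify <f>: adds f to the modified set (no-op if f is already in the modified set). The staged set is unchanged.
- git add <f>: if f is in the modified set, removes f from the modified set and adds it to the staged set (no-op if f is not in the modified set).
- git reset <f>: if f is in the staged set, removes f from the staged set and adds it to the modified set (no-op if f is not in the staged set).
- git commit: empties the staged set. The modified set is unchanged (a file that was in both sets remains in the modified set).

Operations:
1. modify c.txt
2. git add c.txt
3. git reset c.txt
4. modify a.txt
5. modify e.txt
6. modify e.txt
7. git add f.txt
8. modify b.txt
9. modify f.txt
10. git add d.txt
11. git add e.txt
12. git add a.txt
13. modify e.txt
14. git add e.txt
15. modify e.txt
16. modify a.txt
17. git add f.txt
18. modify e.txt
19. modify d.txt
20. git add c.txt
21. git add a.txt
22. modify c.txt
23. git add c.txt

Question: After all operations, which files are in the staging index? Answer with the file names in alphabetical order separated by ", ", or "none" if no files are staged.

Answer: a.txt, c.txt, e.txt, f.txt

Derivation:
After op 1 (modify c.txt): modified={c.txt} staged={none}
After op 2 (git add c.txt): modified={none} staged={c.txt}
After op 3 (git reset c.txt): modified={c.txt} staged={none}
After op 4 (modify a.txt): modified={a.txt, c.txt} staged={none}
After op 5 (modify e.txt): modified={a.txt, c.txt, e.txt} staged={none}
After op 6 (modify e.txt): modified={a.txt, c.txt, e.txt} staged={none}
After op 7 (git add f.txt): modified={a.txt, c.txt, e.txt} staged={none}
After op 8 (modify b.txt): modified={a.txt, b.txt, c.txt, e.txt} staged={none}
After op 9 (modify f.txt): modified={a.txt, b.txt, c.txt, e.txt, f.txt} staged={none}
After op 10 (git add d.txt): modified={a.txt, b.txt, c.txt, e.txt, f.txt} staged={none}
After op 11 (git add e.txt): modified={a.txt, b.txt, c.txt, f.txt} staged={e.txt}
After op 12 (git add a.txt): modified={b.txt, c.txt, f.txt} staged={a.txt, e.txt}
After op 13 (modify e.txt): modified={b.txt, c.txt, e.txt, f.txt} staged={a.txt, e.txt}
After op 14 (git add e.txt): modified={b.txt, c.txt, f.txt} staged={a.txt, e.txt}
After op 15 (modify e.txt): modified={b.txt, c.txt, e.txt, f.txt} staged={a.txt, e.txt}
After op 16 (modify a.txt): modified={a.txt, b.txt, c.txt, e.txt, f.txt} staged={a.txt, e.txt}
After op 17 (git add f.txt): modified={a.txt, b.txt, c.txt, e.txt} staged={a.txt, e.txt, f.txt}
After op 18 (modify e.txt): modified={a.txt, b.txt, c.txt, e.txt} staged={a.txt, e.txt, f.txt}
After op 19 (modify d.txt): modified={a.txt, b.txt, c.txt, d.txt, e.txt} staged={a.txt, e.txt, f.txt}
After op 20 (git add c.txt): modified={a.txt, b.txt, d.txt, e.txt} staged={a.txt, c.txt, e.txt, f.txt}
After op 21 (git add a.txt): modified={b.txt, d.txt, e.txt} staged={a.txt, c.txt, e.txt, f.txt}
After op 22 (modify c.txt): modified={b.txt, c.txt, d.txt, e.txt} staged={a.txt, c.txt, e.txt, f.txt}
After op 23 (git add c.txt): modified={b.txt, d.txt, e.txt} staged={a.txt, c.txt, e.txt, f.txt}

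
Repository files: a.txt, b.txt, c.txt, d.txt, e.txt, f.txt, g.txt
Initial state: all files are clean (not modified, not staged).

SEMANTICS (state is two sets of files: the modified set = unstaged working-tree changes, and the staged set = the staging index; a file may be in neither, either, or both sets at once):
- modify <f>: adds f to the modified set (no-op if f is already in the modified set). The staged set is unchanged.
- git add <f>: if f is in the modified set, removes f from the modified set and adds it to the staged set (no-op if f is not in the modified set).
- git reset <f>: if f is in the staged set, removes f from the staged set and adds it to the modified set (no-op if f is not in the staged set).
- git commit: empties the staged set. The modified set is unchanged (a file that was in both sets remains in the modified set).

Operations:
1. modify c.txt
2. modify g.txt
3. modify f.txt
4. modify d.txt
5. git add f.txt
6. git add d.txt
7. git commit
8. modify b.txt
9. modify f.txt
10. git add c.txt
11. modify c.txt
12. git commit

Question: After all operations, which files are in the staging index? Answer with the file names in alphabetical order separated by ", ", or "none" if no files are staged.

Answer: none

Derivation:
After op 1 (modify c.txt): modified={c.txt} staged={none}
After op 2 (modify g.txt): modified={c.txt, g.txt} staged={none}
After op 3 (modify f.txt): modified={c.txt, f.txt, g.txt} staged={none}
After op 4 (modify d.txt): modified={c.txt, d.txt, f.txt, g.txt} staged={none}
After op 5 (git add f.txt): modified={c.txt, d.txt, g.txt} staged={f.txt}
After op 6 (git add d.txt): modified={c.txt, g.txt} staged={d.txt, f.txt}
After op 7 (git commit): modified={c.txt, g.txt} staged={none}
After op 8 (modify b.txt): modified={b.txt, c.txt, g.txt} staged={none}
After op 9 (modify f.txt): modified={b.txt, c.txt, f.txt, g.txt} staged={none}
After op 10 (git add c.txt): modified={b.txt, f.txt, g.txt} staged={c.txt}
After op 11 (modify c.txt): modified={b.txt, c.txt, f.txt, g.txt} staged={c.txt}
After op 12 (git commit): modified={b.txt, c.txt, f.txt, g.txt} staged={none}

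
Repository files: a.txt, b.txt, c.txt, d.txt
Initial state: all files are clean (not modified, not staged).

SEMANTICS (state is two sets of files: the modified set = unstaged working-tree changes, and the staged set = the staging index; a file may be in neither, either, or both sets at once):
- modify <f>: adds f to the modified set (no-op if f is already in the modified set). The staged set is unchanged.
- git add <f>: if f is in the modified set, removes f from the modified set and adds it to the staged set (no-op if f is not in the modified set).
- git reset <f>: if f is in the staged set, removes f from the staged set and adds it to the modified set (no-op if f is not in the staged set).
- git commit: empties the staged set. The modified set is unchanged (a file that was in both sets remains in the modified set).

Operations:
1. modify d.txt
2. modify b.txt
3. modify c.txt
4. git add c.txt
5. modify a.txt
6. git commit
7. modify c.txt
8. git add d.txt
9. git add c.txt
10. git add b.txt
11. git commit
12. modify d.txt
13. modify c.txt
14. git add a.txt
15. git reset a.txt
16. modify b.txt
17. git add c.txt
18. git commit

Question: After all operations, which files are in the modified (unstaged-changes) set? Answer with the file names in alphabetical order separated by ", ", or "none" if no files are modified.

After op 1 (modify d.txt): modified={d.txt} staged={none}
After op 2 (modify b.txt): modified={b.txt, d.txt} staged={none}
After op 3 (modify c.txt): modified={b.txt, c.txt, d.txt} staged={none}
After op 4 (git add c.txt): modified={b.txt, d.txt} staged={c.txt}
After op 5 (modify a.txt): modified={a.txt, b.txt, d.txt} staged={c.txt}
After op 6 (git commit): modified={a.txt, b.txt, d.txt} staged={none}
After op 7 (modify c.txt): modified={a.txt, b.txt, c.txt, d.txt} staged={none}
After op 8 (git add d.txt): modified={a.txt, b.txt, c.txt} staged={d.txt}
After op 9 (git add c.txt): modified={a.txt, b.txt} staged={c.txt, d.txt}
After op 10 (git add b.txt): modified={a.txt} staged={b.txt, c.txt, d.txt}
After op 11 (git commit): modified={a.txt} staged={none}
After op 12 (modify d.txt): modified={a.txt, d.txt} staged={none}
After op 13 (modify c.txt): modified={a.txt, c.txt, d.txt} staged={none}
After op 14 (git add a.txt): modified={c.txt, d.txt} staged={a.txt}
After op 15 (git reset a.txt): modified={a.txt, c.txt, d.txt} staged={none}
After op 16 (modify b.txt): modified={a.txt, b.txt, c.txt, d.txt} staged={none}
After op 17 (git add c.txt): modified={a.txt, b.txt, d.txt} staged={c.txt}
After op 18 (git commit): modified={a.txt, b.txt, d.txt} staged={none}

Answer: a.txt, b.txt, d.txt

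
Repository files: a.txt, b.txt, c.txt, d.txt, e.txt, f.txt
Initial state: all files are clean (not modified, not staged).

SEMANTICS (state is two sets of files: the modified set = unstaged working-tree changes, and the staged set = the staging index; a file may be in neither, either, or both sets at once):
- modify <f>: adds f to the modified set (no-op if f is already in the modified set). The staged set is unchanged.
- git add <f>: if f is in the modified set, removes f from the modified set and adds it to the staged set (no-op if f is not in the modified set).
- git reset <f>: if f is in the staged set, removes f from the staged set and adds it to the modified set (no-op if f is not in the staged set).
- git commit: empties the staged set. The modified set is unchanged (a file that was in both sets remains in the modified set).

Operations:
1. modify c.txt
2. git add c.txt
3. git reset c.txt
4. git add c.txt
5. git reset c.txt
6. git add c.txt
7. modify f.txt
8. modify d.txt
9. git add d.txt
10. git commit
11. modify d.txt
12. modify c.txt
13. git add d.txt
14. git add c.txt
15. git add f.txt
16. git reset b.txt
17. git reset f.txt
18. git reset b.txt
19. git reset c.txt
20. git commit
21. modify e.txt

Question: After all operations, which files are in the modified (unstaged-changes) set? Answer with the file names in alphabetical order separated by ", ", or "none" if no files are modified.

After op 1 (modify c.txt): modified={c.txt} staged={none}
After op 2 (git add c.txt): modified={none} staged={c.txt}
After op 3 (git reset c.txt): modified={c.txt} staged={none}
After op 4 (git add c.txt): modified={none} staged={c.txt}
After op 5 (git reset c.txt): modified={c.txt} staged={none}
After op 6 (git add c.txt): modified={none} staged={c.txt}
After op 7 (modify f.txt): modified={f.txt} staged={c.txt}
After op 8 (modify d.txt): modified={d.txt, f.txt} staged={c.txt}
After op 9 (git add d.txt): modified={f.txt} staged={c.txt, d.txt}
After op 10 (git commit): modified={f.txt} staged={none}
After op 11 (modify d.txt): modified={d.txt, f.txt} staged={none}
After op 12 (modify c.txt): modified={c.txt, d.txt, f.txt} staged={none}
After op 13 (git add d.txt): modified={c.txt, f.txt} staged={d.txt}
After op 14 (git add c.txt): modified={f.txt} staged={c.txt, d.txt}
After op 15 (git add f.txt): modified={none} staged={c.txt, d.txt, f.txt}
After op 16 (git reset b.txt): modified={none} staged={c.txt, d.txt, f.txt}
After op 17 (git reset f.txt): modified={f.txt} staged={c.txt, d.txt}
After op 18 (git reset b.txt): modified={f.txt} staged={c.txt, d.txt}
After op 19 (git reset c.txt): modified={c.txt, f.txt} staged={d.txt}
After op 20 (git commit): modified={c.txt, f.txt} staged={none}
After op 21 (modify e.txt): modified={c.txt, e.txt, f.txt} staged={none}

Answer: c.txt, e.txt, f.txt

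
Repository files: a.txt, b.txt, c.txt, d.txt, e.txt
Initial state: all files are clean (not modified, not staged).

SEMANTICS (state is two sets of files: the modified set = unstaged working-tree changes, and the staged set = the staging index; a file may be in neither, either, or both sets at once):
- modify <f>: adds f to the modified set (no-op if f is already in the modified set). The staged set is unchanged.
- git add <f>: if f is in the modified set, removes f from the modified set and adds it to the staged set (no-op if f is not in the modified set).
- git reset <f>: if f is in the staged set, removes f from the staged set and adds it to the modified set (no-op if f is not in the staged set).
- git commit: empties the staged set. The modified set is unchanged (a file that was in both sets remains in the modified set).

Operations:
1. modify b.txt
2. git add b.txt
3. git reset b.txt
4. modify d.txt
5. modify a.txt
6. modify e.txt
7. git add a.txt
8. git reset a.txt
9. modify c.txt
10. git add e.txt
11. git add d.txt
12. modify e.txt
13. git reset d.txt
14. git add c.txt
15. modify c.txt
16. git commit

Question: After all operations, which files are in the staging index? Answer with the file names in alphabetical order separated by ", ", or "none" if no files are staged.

After op 1 (modify b.txt): modified={b.txt} staged={none}
After op 2 (git add b.txt): modified={none} staged={b.txt}
After op 3 (git reset b.txt): modified={b.txt} staged={none}
After op 4 (modify d.txt): modified={b.txt, d.txt} staged={none}
After op 5 (modify a.txt): modified={a.txt, b.txt, d.txt} staged={none}
After op 6 (modify e.txt): modified={a.txt, b.txt, d.txt, e.txt} staged={none}
After op 7 (git add a.txt): modified={b.txt, d.txt, e.txt} staged={a.txt}
After op 8 (git reset a.txt): modified={a.txt, b.txt, d.txt, e.txt} staged={none}
After op 9 (modify c.txt): modified={a.txt, b.txt, c.txt, d.txt, e.txt} staged={none}
After op 10 (git add e.txt): modified={a.txt, b.txt, c.txt, d.txt} staged={e.txt}
After op 11 (git add d.txt): modified={a.txt, b.txt, c.txt} staged={d.txt, e.txt}
After op 12 (modify e.txt): modified={a.txt, b.txt, c.txt, e.txt} staged={d.txt, e.txt}
After op 13 (git reset d.txt): modified={a.txt, b.txt, c.txt, d.txt, e.txt} staged={e.txt}
After op 14 (git add c.txt): modified={a.txt, b.txt, d.txt, e.txt} staged={c.txt, e.txt}
After op 15 (modify c.txt): modified={a.txt, b.txt, c.txt, d.txt, e.txt} staged={c.txt, e.txt}
After op 16 (git commit): modified={a.txt, b.txt, c.txt, d.txt, e.txt} staged={none}

Answer: none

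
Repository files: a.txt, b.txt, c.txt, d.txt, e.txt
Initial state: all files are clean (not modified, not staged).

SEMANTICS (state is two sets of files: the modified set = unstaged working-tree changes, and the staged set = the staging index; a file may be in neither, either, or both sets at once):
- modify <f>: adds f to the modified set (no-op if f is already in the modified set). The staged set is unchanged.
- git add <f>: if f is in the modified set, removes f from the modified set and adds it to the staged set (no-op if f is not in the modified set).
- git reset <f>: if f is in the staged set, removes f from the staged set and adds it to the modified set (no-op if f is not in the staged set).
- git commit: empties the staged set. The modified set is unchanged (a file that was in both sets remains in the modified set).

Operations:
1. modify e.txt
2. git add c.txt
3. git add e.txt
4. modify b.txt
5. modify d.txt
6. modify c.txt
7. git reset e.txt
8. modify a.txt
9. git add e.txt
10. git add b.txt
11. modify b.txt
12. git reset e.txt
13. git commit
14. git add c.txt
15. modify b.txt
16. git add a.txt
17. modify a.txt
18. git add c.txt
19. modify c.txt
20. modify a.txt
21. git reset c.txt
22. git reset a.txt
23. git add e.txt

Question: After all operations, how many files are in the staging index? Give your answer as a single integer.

After op 1 (modify e.txt): modified={e.txt} staged={none}
After op 2 (git add c.txt): modified={e.txt} staged={none}
After op 3 (git add e.txt): modified={none} staged={e.txt}
After op 4 (modify b.txt): modified={b.txt} staged={e.txt}
After op 5 (modify d.txt): modified={b.txt, d.txt} staged={e.txt}
After op 6 (modify c.txt): modified={b.txt, c.txt, d.txt} staged={e.txt}
After op 7 (git reset e.txt): modified={b.txt, c.txt, d.txt, e.txt} staged={none}
After op 8 (modify a.txt): modified={a.txt, b.txt, c.txt, d.txt, e.txt} staged={none}
After op 9 (git add e.txt): modified={a.txt, b.txt, c.txt, d.txt} staged={e.txt}
After op 10 (git add b.txt): modified={a.txt, c.txt, d.txt} staged={b.txt, e.txt}
After op 11 (modify b.txt): modified={a.txt, b.txt, c.txt, d.txt} staged={b.txt, e.txt}
After op 12 (git reset e.txt): modified={a.txt, b.txt, c.txt, d.txt, e.txt} staged={b.txt}
After op 13 (git commit): modified={a.txt, b.txt, c.txt, d.txt, e.txt} staged={none}
After op 14 (git add c.txt): modified={a.txt, b.txt, d.txt, e.txt} staged={c.txt}
After op 15 (modify b.txt): modified={a.txt, b.txt, d.txt, e.txt} staged={c.txt}
After op 16 (git add a.txt): modified={b.txt, d.txt, e.txt} staged={a.txt, c.txt}
After op 17 (modify a.txt): modified={a.txt, b.txt, d.txt, e.txt} staged={a.txt, c.txt}
After op 18 (git add c.txt): modified={a.txt, b.txt, d.txt, e.txt} staged={a.txt, c.txt}
After op 19 (modify c.txt): modified={a.txt, b.txt, c.txt, d.txt, e.txt} staged={a.txt, c.txt}
After op 20 (modify a.txt): modified={a.txt, b.txt, c.txt, d.txt, e.txt} staged={a.txt, c.txt}
After op 21 (git reset c.txt): modified={a.txt, b.txt, c.txt, d.txt, e.txt} staged={a.txt}
After op 22 (git reset a.txt): modified={a.txt, b.txt, c.txt, d.txt, e.txt} staged={none}
After op 23 (git add e.txt): modified={a.txt, b.txt, c.txt, d.txt} staged={e.txt}
Final staged set: {e.txt} -> count=1

Answer: 1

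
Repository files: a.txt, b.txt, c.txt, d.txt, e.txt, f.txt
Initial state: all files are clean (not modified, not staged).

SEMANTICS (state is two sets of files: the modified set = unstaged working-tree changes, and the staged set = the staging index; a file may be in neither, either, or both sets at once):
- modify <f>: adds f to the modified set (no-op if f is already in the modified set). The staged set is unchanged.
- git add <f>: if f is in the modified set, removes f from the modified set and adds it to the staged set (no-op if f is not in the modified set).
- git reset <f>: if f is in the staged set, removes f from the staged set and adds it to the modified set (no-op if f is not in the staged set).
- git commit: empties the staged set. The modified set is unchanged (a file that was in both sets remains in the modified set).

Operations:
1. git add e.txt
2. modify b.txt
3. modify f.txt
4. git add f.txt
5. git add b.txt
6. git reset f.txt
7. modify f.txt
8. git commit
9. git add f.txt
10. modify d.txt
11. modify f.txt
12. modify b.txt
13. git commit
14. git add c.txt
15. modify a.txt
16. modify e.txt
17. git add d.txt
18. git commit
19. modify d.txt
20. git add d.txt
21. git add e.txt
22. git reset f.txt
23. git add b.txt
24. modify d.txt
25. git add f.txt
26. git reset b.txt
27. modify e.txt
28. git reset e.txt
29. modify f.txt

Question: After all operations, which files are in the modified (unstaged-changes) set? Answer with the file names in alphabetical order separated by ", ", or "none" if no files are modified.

Answer: a.txt, b.txt, d.txt, e.txt, f.txt

Derivation:
After op 1 (git add e.txt): modified={none} staged={none}
After op 2 (modify b.txt): modified={b.txt} staged={none}
After op 3 (modify f.txt): modified={b.txt, f.txt} staged={none}
After op 4 (git add f.txt): modified={b.txt} staged={f.txt}
After op 5 (git add b.txt): modified={none} staged={b.txt, f.txt}
After op 6 (git reset f.txt): modified={f.txt} staged={b.txt}
After op 7 (modify f.txt): modified={f.txt} staged={b.txt}
After op 8 (git commit): modified={f.txt} staged={none}
After op 9 (git add f.txt): modified={none} staged={f.txt}
After op 10 (modify d.txt): modified={d.txt} staged={f.txt}
After op 11 (modify f.txt): modified={d.txt, f.txt} staged={f.txt}
After op 12 (modify b.txt): modified={b.txt, d.txt, f.txt} staged={f.txt}
After op 13 (git commit): modified={b.txt, d.txt, f.txt} staged={none}
After op 14 (git add c.txt): modified={b.txt, d.txt, f.txt} staged={none}
After op 15 (modify a.txt): modified={a.txt, b.txt, d.txt, f.txt} staged={none}
After op 16 (modify e.txt): modified={a.txt, b.txt, d.txt, e.txt, f.txt} staged={none}
After op 17 (git add d.txt): modified={a.txt, b.txt, e.txt, f.txt} staged={d.txt}
After op 18 (git commit): modified={a.txt, b.txt, e.txt, f.txt} staged={none}
After op 19 (modify d.txt): modified={a.txt, b.txt, d.txt, e.txt, f.txt} staged={none}
After op 20 (git add d.txt): modified={a.txt, b.txt, e.txt, f.txt} staged={d.txt}
After op 21 (git add e.txt): modified={a.txt, b.txt, f.txt} staged={d.txt, e.txt}
After op 22 (git reset f.txt): modified={a.txt, b.txt, f.txt} staged={d.txt, e.txt}
After op 23 (git add b.txt): modified={a.txt, f.txt} staged={b.txt, d.txt, e.txt}
After op 24 (modify d.txt): modified={a.txt, d.txt, f.txt} staged={b.txt, d.txt, e.txt}
After op 25 (git add f.txt): modified={a.txt, d.txt} staged={b.txt, d.txt, e.txt, f.txt}
After op 26 (git reset b.txt): modified={a.txt, b.txt, d.txt} staged={d.txt, e.txt, f.txt}
After op 27 (modify e.txt): modified={a.txt, b.txt, d.txt, e.txt} staged={d.txt, e.txt, f.txt}
After op 28 (git reset e.txt): modified={a.txt, b.txt, d.txt, e.txt} staged={d.txt, f.txt}
After op 29 (modify f.txt): modified={a.txt, b.txt, d.txt, e.txt, f.txt} staged={d.txt, f.txt}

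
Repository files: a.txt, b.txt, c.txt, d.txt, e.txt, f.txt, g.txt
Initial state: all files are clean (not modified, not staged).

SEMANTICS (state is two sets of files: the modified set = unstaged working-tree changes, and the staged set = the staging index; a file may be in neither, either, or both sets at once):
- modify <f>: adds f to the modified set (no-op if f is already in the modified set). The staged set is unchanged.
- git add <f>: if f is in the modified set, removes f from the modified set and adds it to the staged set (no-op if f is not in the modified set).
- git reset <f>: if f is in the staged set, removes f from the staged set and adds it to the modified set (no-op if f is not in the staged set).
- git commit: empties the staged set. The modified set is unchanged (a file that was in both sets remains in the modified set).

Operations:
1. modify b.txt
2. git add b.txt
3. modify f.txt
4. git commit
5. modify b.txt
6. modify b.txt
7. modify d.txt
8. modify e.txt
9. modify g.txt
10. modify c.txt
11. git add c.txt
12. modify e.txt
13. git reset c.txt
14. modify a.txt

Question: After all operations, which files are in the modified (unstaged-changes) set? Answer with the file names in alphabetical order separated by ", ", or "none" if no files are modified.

After op 1 (modify b.txt): modified={b.txt} staged={none}
After op 2 (git add b.txt): modified={none} staged={b.txt}
After op 3 (modify f.txt): modified={f.txt} staged={b.txt}
After op 4 (git commit): modified={f.txt} staged={none}
After op 5 (modify b.txt): modified={b.txt, f.txt} staged={none}
After op 6 (modify b.txt): modified={b.txt, f.txt} staged={none}
After op 7 (modify d.txt): modified={b.txt, d.txt, f.txt} staged={none}
After op 8 (modify e.txt): modified={b.txt, d.txt, e.txt, f.txt} staged={none}
After op 9 (modify g.txt): modified={b.txt, d.txt, e.txt, f.txt, g.txt} staged={none}
After op 10 (modify c.txt): modified={b.txt, c.txt, d.txt, e.txt, f.txt, g.txt} staged={none}
After op 11 (git add c.txt): modified={b.txt, d.txt, e.txt, f.txt, g.txt} staged={c.txt}
After op 12 (modify e.txt): modified={b.txt, d.txt, e.txt, f.txt, g.txt} staged={c.txt}
After op 13 (git reset c.txt): modified={b.txt, c.txt, d.txt, e.txt, f.txt, g.txt} staged={none}
After op 14 (modify a.txt): modified={a.txt, b.txt, c.txt, d.txt, e.txt, f.txt, g.txt} staged={none}

Answer: a.txt, b.txt, c.txt, d.txt, e.txt, f.txt, g.txt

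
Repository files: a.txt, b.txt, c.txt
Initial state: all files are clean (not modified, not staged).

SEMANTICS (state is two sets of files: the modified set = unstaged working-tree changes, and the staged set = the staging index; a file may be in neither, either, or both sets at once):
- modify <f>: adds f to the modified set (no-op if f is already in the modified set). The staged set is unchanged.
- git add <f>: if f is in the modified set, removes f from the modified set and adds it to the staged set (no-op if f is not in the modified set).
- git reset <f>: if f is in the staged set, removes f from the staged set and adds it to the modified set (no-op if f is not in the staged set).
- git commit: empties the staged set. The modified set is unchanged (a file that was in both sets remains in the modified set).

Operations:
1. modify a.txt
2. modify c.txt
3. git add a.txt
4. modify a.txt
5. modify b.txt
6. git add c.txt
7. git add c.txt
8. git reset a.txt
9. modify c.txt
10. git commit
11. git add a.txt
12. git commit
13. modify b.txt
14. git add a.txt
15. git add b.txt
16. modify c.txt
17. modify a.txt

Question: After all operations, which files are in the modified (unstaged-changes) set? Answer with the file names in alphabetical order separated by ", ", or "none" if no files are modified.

After op 1 (modify a.txt): modified={a.txt} staged={none}
After op 2 (modify c.txt): modified={a.txt, c.txt} staged={none}
After op 3 (git add a.txt): modified={c.txt} staged={a.txt}
After op 4 (modify a.txt): modified={a.txt, c.txt} staged={a.txt}
After op 5 (modify b.txt): modified={a.txt, b.txt, c.txt} staged={a.txt}
After op 6 (git add c.txt): modified={a.txt, b.txt} staged={a.txt, c.txt}
After op 7 (git add c.txt): modified={a.txt, b.txt} staged={a.txt, c.txt}
After op 8 (git reset a.txt): modified={a.txt, b.txt} staged={c.txt}
After op 9 (modify c.txt): modified={a.txt, b.txt, c.txt} staged={c.txt}
After op 10 (git commit): modified={a.txt, b.txt, c.txt} staged={none}
After op 11 (git add a.txt): modified={b.txt, c.txt} staged={a.txt}
After op 12 (git commit): modified={b.txt, c.txt} staged={none}
After op 13 (modify b.txt): modified={b.txt, c.txt} staged={none}
After op 14 (git add a.txt): modified={b.txt, c.txt} staged={none}
After op 15 (git add b.txt): modified={c.txt} staged={b.txt}
After op 16 (modify c.txt): modified={c.txt} staged={b.txt}
After op 17 (modify a.txt): modified={a.txt, c.txt} staged={b.txt}

Answer: a.txt, c.txt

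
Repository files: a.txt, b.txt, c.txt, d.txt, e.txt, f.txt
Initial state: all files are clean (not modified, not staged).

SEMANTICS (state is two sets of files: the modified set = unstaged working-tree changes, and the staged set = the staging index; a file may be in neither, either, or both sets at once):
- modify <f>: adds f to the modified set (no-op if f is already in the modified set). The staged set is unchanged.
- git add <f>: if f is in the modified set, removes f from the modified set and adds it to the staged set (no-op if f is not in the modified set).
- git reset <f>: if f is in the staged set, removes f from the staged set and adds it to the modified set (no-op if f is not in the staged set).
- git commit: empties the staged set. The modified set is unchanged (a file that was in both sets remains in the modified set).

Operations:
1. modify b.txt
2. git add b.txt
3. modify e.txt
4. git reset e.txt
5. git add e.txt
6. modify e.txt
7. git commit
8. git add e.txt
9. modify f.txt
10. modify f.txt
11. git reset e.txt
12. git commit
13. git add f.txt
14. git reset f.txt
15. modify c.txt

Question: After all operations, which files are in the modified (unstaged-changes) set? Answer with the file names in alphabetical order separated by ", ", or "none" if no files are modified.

Answer: c.txt, e.txt, f.txt

Derivation:
After op 1 (modify b.txt): modified={b.txt} staged={none}
After op 2 (git add b.txt): modified={none} staged={b.txt}
After op 3 (modify e.txt): modified={e.txt} staged={b.txt}
After op 4 (git reset e.txt): modified={e.txt} staged={b.txt}
After op 5 (git add e.txt): modified={none} staged={b.txt, e.txt}
After op 6 (modify e.txt): modified={e.txt} staged={b.txt, e.txt}
After op 7 (git commit): modified={e.txt} staged={none}
After op 8 (git add e.txt): modified={none} staged={e.txt}
After op 9 (modify f.txt): modified={f.txt} staged={e.txt}
After op 10 (modify f.txt): modified={f.txt} staged={e.txt}
After op 11 (git reset e.txt): modified={e.txt, f.txt} staged={none}
After op 12 (git commit): modified={e.txt, f.txt} staged={none}
After op 13 (git add f.txt): modified={e.txt} staged={f.txt}
After op 14 (git reset f.txt): modified={e.txt, f.txt} staged={none}
After op 15 (modify c.txt): modified={c.txt, e.txt, f.txt} staged={none}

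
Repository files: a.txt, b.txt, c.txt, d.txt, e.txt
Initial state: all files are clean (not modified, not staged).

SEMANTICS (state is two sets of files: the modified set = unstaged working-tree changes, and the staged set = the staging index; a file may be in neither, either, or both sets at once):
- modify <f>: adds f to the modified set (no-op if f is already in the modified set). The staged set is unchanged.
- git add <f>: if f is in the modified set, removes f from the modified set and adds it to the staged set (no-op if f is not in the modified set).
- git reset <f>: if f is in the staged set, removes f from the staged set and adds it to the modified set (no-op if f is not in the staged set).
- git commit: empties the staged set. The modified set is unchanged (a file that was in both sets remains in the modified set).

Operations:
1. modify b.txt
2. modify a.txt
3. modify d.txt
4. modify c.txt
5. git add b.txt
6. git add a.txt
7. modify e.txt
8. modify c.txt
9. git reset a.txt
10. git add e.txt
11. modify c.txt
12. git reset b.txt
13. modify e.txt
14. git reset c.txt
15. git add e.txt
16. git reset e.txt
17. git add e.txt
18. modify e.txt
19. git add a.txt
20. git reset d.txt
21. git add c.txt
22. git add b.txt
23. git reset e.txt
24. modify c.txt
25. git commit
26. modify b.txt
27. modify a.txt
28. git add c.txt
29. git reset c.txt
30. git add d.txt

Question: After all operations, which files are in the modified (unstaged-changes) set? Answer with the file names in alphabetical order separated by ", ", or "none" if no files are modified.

After op 1 (modify b.txt): modified={b.txt} staged={none}
After op 2 (modify a.txt): modified={a.txt, b.txt} staged={none}
After op 3 (modify d.txt): modified={a.txt, b.txt, d.txt} staged={none}
After op 4 (modify c.txt): modified={a.txt, b.txt, c.txt, d.txt} staged={none}
After op 5 (git add b.txt): modified={a.txt, c.txt, d.txt} staged={b.txt}
After op 6 (git add a.txt): modified={c.txt, d.txt} staged={a.txt, b.txt}
After op 7 (modify e.txt): modified={c.txt, d.txt, e.txt} staged={a.txt, b.txt}
After op 8 (modify c.txt): modified={c.txt, d.txt, e.txt} staged={a.txt, b.txt}
After op 9 (git reset a.txt): modified={a.txt, c.txt, d.txt, e.txt} staged={b.txt}
After op 10 (git add e.txt): modified={a.txt, c.txt, d.txt} staged={b.txt, e.txt}
After op 11 (modify c.txt): modified={a.txt, c.txt, d.txt} staged={b.txt, e.txt}
After op 12 (git reset b.txt): modified={a.txt, b.txt, c.txt, d.txt} staged={e.txt}
After op 13 (modify e.txt): modified={a.txt, b.txt, c.txt, d.txt, e.txt} staged={e.txt}
After op 14 (git reset c.txt): modified={a.txt, b.txt, c.txt, d.txt, e.txt} staged={e.txt}
After op 15 (git add e.txt): modified={a.txt, b.txt, c.txt, d.txt} staged={e.txt}
After op 16 (git reset e.txt): modified={a.txt, b.txt, c.txt, d.txt, e.txt} staged={none}
After op 17 (git add e.txt): modified={a.txt, b.txt, c.txt, d.txt} staged={e.txt}
After op 18 (modify e.txt): modified={a.txt, b.txt, c.txt, d.txt, e.txt} staged={e.txt}
After op 19 (git add a.txt): modified={b.txt, c.txt, d.txt, e.txt} staged={a.txt, e.txt}
After op 20 (git reset d.txt): modified={b.txt, c.txt, d.txt, e.txt} staged={a.txt, e.txt}
After op 21 (git add c.txt): modified={b.txt, d.txt, e.txt} staged={a.txt, c.txt, e.txt}
After op 22 (git add b.txt): modified={d.txt, e.txt} staged={a.txt, b.txt, c.txt, e.txt}
After op 23 (git reset e.txt): modified={d.txt, e.txt} staged={a.txt, b.txt, c.txt}
After op 24 (modify c.txt): modified={c.txt, d.txt, e.txt} staged={a.txt, b.txt, c.txt}
After op 25 (git commit): modified={c.txt, d.txt, e.txt} staged={none}
After op 26 (modify b.txt): modified={b.txt, c.txt, d.txt, e.txt} staged={none}
After op 27 (modify a.txt): modified={a.txt, b.txt, c.txt, d.txt, e.txt} staged={none}
After op 28 (git add c.txt): modified={a.txt, b.txt, d.txt, e.txt} staged={c.txt}
After op 29 (git reset c.txt): modified={a.txt, b.txt, c.txt, d.txt, e.txt} staged={none}
After op 30 (git add d.txt): modified={a.txt, b.txt, c.txt, e.txt} staged={d.txt}

Answer: a.txt, b.txt, c.txt, e.txt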